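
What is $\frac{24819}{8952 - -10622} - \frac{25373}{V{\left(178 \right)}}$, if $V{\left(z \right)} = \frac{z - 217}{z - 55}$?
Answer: $\frac{20363017829}{254462} \approx 80024.0$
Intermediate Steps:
$V{\left(z \right)} = \frac{-217 + z}{-55 + z}$
$\frac{24819}{8952 - -10622} - \frac{25373}{V{\left(178 \right)}} = \frac{24819}{8952 - -10622} - \frac{25373}{\frac{1}{-55 + 178} \left(-217 + 178\right)} = \frac{24819}{8952 + 10622} - \frac{25373}{\frac{1}{123} \left(-39\right)} = \frac{24819}{19574} - \frac{25373}{\frac{1}{123} \left(-39\right)} = 24819 \cdot \frac{1}{19574} - \frac{25373}{- \frac{13}{41}} = \frac{24819}{19574} - - \frac{1040293}{13} = \frac{24819}{19574} + \frac{1040293}{13} = \frac{20363017829}{254462}$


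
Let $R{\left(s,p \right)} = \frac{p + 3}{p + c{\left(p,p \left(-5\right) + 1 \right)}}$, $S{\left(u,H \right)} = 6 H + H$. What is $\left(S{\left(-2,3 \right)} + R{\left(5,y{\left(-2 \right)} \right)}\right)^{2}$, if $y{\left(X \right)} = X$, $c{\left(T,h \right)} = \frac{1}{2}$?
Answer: $\frac{3721}{9} \approx 413.44$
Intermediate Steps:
$c{\left(T,h \right)} = \frac{1}{2}$
$S{\left(u,H \right)} = 7 H$
$R{\left(s,p \right)} = \frac{3 + p}{\frac{1}{2} + p}$ ($R{\left(s,p \right)} = \frac{p + 3}{p + \frac{1}{2}} = \frac{3 + p}{\frac{1}{2} + p}$)
$\left(S{\left(-2,3 \right)} + R{\left(5,y{\left(-2 \right)} \right)}\right)^{2} = \left(7 \cdot 3 + \frac{2 \left(3 - 2\right)}{1 + 2 \left(-2\right)}\right)^{2} = \left(21 + 2 \frac{1}{1 - 4} \cdot 1\right)^{2} = \left(21 + 2 \frac{1}{-3} \cdot 1\right)^{2} = \left(21 + 2 \left(- \frac{1}{3}\right) 1\right)^{2} = \left(21 - \frac{2}{3}\right)^{2} = \left(\frac{61}{3}\right)^{2} = \frac{3721}{9}$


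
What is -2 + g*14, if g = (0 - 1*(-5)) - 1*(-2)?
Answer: 96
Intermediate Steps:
g = 7 (g = (0 + 5) + 2 = 5 + 2 = 7)
-2 + g*14 = -2 + 7*14 = -2 + 98 = 96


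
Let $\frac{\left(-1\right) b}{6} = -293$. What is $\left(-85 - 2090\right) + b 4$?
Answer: $4857$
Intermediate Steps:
$b = 1758$ ($b = \left(-6\right) \left(-293\right) = 1758$)
$\left(-85 - 2090\right) + b 4 = \left(-85 - 2090\right) + 1758 \cdot 4 = -2175 + 7032 = 4857$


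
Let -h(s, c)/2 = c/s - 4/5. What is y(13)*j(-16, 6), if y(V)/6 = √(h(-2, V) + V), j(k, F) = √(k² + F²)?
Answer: 12*√50370/5 ≈ 538.64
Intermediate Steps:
h(s, c) = 8/5 - 2*c/s (h(s, c) = -2*(c/s - 4/5) = -2*(c/s - 4*⅕) = -2*(c/s - ⅘) = -2*(-⅘ + c/s) = 8/5 - 2*c/s)
j(k, F) = √(F² + k²)
y(V) = 6*√(8/5 + 2*V) (y(V) = 6*√((8/5 - 2*V/(-2)) + V) = 6*√((8/5 - 2*V*(-½)) + V) = 6*√((8/5 + V) + V) = 6*√(8/5 + 2*V))
y(13)*j(-16, 6) = (6*√(40 + 50*13)/5)*√(6² + (-16)²) = (6*√(40 + 650)/5)*√(36 + 256) = (6*√690/5)*√292 = (6*√690/5)*(2*√73) = 12*√50370/5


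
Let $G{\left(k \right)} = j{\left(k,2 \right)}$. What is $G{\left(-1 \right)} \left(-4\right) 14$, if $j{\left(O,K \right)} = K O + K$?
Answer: $0$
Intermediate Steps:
$j{\left(O,K \right)} = K + K O$
$G{\left(k \right)} = 2 + 2 k$ ($G{\left(k \right)} = 2 \left(1 + k\right) = 2 + 2 k$)
$G{\left(-1 \right)} \left(-4\right) 14 = \left(2 + 2 \left(-1\right)\right) \left(-4\right) 14 = \left(2 - 2\right) \left(-4\right) 14 = 0 \left(-4\right) 14 = 0 \cdot 14 = 0$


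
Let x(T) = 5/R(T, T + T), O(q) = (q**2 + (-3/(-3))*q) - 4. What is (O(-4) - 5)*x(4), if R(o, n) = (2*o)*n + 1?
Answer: 3/13 ≈ 0.23077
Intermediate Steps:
O(q) = -4 + q + q**2 (O(q) = (q**2 + (-3*(-1/3))*q) - 4 = (q**2 + 1*q) - 4 = (q**2 + q) - 4 = (q + q**2) - 4 = -4 + q + q**2)
R(o, n) = 1 + 2*n*o (R(o, n) = 2*n*o + 1 = 1 + 2*n*o)
x(T) = 5/(1 + 4*T**2) (x(T) = 5/(1 + 2*(T + T)*T) = 5/(1 + 2*(2*T)*T) = 5/(1 + 4*T**2))
(O(-4) - 5)*x(4) = ((-4 - 4 + (-4)**2) - 5)*(5/(1 + 4*4**2)) = ((-4 - 4 + 16) - 5)*(5/(1 + 4*16)) = (8 - 5)*(5/(1 + 64)) = 3*(5/65) = 3*(5*(1/65)) = 3*(1/13) = 3/13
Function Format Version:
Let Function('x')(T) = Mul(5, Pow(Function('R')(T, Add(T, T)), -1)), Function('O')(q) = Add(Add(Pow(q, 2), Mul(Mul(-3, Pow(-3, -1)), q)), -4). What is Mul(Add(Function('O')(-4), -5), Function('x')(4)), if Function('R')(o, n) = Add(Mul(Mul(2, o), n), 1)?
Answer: Rational(3, 13) ≈ 0.23077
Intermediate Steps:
Function('O')(q) = Add(-4, q, Pow(q, 2)) (Function('O')(q) = Add(Add(Pow(q, 2), Mul(Mul(-3, Rational(-1, 3)), q)), -4) = Add(Add(Pow(q, 2), Mul(1, q)), -4) = Add(Add(Pow(q, 2), q), -4) = Add(Add(q, Pow(q, 2)), -4) = Add(-4, q, Pow(q, 2)))
Function('R')(o, n) = Add(1, Mul(2, n, o)) (Function('R')(o, n) = Add(Mul(2, n, o), 1) = Add(1, Mul(2, n, o)))
Function('x')(T) = Mul(5, Pow(Add(1, Mul(4, Pow(T, 2))), -1)) (Function('x')(T) = Mul(5, Pow(Add(1, Mul(2, Add(T, T), T)), -1)) = Mul(5, Pow(Add(1, Mul(2, Mul(2, T), T)), -1)) = Mul(5, Pow(Add(1, Mul(4, Pow(T, 2))), -1)))
Mul(Add(Function('O')(-4), -5), Function('x')(4)) = Mul(Add(Add(-4, -4, Pow(-4, 2)), -5), Mul(5, Pow(Add(1, Mul(4, Pow(4, 2))), -1))) = Mul(Add(Add(-4, -4, 16), -5), Mul(5, Pow(Add(1, Mul(4, 16)), -1))) = Mul(Add(8, -5), Mul(5, Pow(Add(1, 64), -1))) = Mul(3, Mul(5, Pow(65, -1))) = Mul(3, Mul(5, Rational(1, 65))) = Mul(3, Rational(1, 13)) = Rational(3, 13)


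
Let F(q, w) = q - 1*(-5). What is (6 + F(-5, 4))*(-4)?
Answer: -24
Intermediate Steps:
F(q, w) = 5 + q (F(q, w) = q + 5 = 5 + q)
(6 + F(-5, 4))*(-4) = (6 + (5 - 5))*(-4) = (6 + 0)*(-4) = 6*(-4) = -24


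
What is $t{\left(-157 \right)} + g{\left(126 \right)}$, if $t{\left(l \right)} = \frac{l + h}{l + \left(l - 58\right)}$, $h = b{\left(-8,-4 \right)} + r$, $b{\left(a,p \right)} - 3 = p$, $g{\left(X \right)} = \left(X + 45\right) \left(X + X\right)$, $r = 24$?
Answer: $\frac{8015179}{186} \approx 43092.0$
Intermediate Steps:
$g{\left(X \right)} = 2 X \left(45 + X\right)$ ($g{\left(X \right)} = \left(45 + X\right) 2 X = 2 X \left(45 + X\right)$)
$b{\left(a,p \right)} = 3 + p$
$h = 23$ ($h = \left(3 - 4\right) + 24 = -1 + 24 = 23$)
$t{\left(l \right)} = \frac{23 + l}{-58 + 2 l}$ ($t{\left(l \right)} = \frac{l + 23}{l + \left(l - 58\right)} = \frac{23 + l}{l + \left(l - 58\right)} = \frac{23 + l}{l + \left(-58 + l\right)} = \frac{23 + l}{-58 + 2 l}$)
$t{\left(-157 \right)} + g{\left(126 \right)} = \frac{23 - 157}{2 \left(-29 - 157\right)} + 2 \cdot 126 \left(45 + 126\right) = \frac{1}{2} \frac{1}{-186} \left(-134\right) + 2 \cdot 126 \cdot 171 = \frac{1}{2} \left(- \frac{1}{186}\right) \left(-134\right) + 43092 = \frac{67}{186} + 43092 = \frac{8015179}{186}$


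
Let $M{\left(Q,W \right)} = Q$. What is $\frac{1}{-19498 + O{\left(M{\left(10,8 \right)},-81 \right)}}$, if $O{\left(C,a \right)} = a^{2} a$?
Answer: $- \frac{1}{550939} \approx -1.8151 \cdot 10^{-6}$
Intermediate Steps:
$O{\left(C,a \right)} = a^{3}$
$\frac{1}{-19498 + O{\left(M{\left(10,8 \right)},-81 \right)}} = \frac{1}{-19498 + \left(-81\right)^{3}} = \frac{1}{-19498 - 531441} = \frac{1}{-550939} = - \frac{1}{550939}$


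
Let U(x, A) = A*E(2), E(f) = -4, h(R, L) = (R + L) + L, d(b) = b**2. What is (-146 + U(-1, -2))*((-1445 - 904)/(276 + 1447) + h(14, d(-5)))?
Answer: -14893374/1723 ≈ -8643.9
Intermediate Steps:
h(R, L) = R + 2*L (h(R, L) = (L + R) + L = R + 2*L)
U(x, A) = -4*A (U(x, A) = A*(-4) = -4*A)
(-146 + U(-1, -2))*((-1445 - 904)/(276 + 1447) + h(14, d(-5))) = (-146 - 4*(-2))*((-1445 - 904)/(276 + 1447) + (14 + 2*(-5)**2)) = (-146 + 8)*(-2349/1723 + (14 + 2*25)) = -138*(-2349*1/1723 + (14 + 50)) = -138*(-2349/1723 + 64) = -138*107923/1723 = -14893374/1723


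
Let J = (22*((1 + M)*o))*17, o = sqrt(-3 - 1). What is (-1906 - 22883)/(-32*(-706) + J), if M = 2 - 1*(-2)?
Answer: -35002068/32774129 + 23177715*I/131096516 ≈ -1.068 + 0.1768*I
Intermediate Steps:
M = 4 (M = 2 + 2 = 4)
o = 2*I (o = sqrt(-4) = 2*I ≈ 2.0*I)
J = 3740*I (J = (22*((1 + 4)*(2*I)))*17 = (22*(5*(2*I)))*17 = (22*(10*I))*17 = (220*I)*17 = 3740*I ≈ 3740.0*I)
(-1906 - 22883)/(-32*(-706) + J) = (-1906 - 22883)/(-32*(-706) + 3740*I) = -24789*(22592 - 3740*I)/524386064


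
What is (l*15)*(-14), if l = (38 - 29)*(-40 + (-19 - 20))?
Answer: 149310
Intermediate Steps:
l = -711 (l = 9*(-40 - 39) = 9*(-79) = -711)
(l*15)*(-14) = -711*15*(-14) = -10665*(-14) = 149310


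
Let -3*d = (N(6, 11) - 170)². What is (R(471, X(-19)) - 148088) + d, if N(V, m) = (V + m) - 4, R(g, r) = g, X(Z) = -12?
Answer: -467500/3 ≈ -1.5583e+5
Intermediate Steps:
N(V, m) = -4 + V + m
d = -24649/3 (d = -((-4 + 6 + 11) - 170)²/3 = -(13 - 170)²/3 = -⅓*(-157)² = -⅓*24649 = -24649/3 ≈ -8216.3)
(R(471, X(-19)) - 148088) + d = (471 - 148088) - 24649/3 = -147617 - 24649/3 = -467500/3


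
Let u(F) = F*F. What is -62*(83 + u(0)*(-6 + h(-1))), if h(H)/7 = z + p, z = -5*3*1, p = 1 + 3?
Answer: -5146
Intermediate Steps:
p = 4
z = -15 (z = -15*1 = -15)
u(F) = F²
h(H) = -77 (h(H) = 7*(-15 + 4) = 7*(-11) = -77)
-62*(83 + u(0)*(-6 + h(-1))) = -62*(83 + 0²*(-6 - 77)) = -62*(83 + 0*(-83)) = -62*(83 + 0) = -62*83 = -5146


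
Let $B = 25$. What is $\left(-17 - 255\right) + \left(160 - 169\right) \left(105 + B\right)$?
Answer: $-1442$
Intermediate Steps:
$\left(-17 - 255\right) + \left(160 - 169\right) \left(105 + B\right) = \left(-17 - 255\right) + \left(160 - 169\right) \left(105 + 25\right) = -272 - 1170 = -1442$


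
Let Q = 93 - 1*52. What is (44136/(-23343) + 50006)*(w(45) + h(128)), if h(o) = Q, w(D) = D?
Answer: 33461049764/7781 ≈ 4.3004e+6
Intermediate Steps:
Q = 41 (Q = 93 - 52 = 41)
h(o) = 41
(44136/(-23343) + 50006)*(w(45) + h(128)) = (44136/(-23343) + 50006)*(45 + 41) = (44136*(-1/23343) + 50006)*86 = (-14712/7781 + 50006)*86 = (389081974/7781)*86 = 33461049764/7781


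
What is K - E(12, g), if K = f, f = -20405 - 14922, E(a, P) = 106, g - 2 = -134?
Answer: -35433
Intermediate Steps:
g = -132 (g = 2 - 134 = -132)
f = -35327
K = -35327
K - E(12, g) = -35327 - 1*106 = -35327 - 106 = -35433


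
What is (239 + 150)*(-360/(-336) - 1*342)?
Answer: -1856697/14 ≈ -1.3262e+5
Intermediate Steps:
(239 + 150)*(-360/(-336) - 1*342) = 389*(-360*(-1/336) - 342) = 389*(15/14 - 342) = 389*(-4773/14) = -1856697/14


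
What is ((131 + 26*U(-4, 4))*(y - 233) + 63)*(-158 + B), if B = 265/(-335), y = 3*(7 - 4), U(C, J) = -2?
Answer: 187597487/67 ≈ 2.8000e+6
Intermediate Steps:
y = 9 (y = 3*3 = 9)
B = -53/67 (B = 265*(-1/335) = -53/67 ≈ -0.79105)
((131 + 26*U(-4, 4))*(y - 233) + 63)*(-158 + B) = ((131 + 26*(-2))*(9 - 233) + 63)*(-158 - 53/67) = ((131 - 52)*(-224) + 63)*(-10639/67) = (79*(-224) + 63)*(-10639/67) = (-17696 + 63)*(-10639/67) = -17633*(-10639/67) = 187597487/67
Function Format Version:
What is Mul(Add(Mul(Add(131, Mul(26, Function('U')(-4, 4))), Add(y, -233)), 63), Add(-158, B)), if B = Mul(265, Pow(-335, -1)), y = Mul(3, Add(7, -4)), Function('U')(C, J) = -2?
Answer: Rational(187597487, 67) ≈ 2.8000e+6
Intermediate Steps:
y = 9 (y = Mul(3, 3) = 9)
B = Rational(-53, 67) (B = Mul(265, Rational(-1, 335)) = Rational(-53, 67) ≈ -0.79105)
Mul(Add(Mul(Add(131, Mul(26, Function('U')(-4, 4))), Add(y, -233)), 63), Add(-158, B)) = Mul(Add(Mul(Add(131, Mul(26, -2)), Add(9, -233)), 63), Add(-158, Rational(-53, 67))) = Mul(Add(Mul(Add(131, -52), -224), 63), Rational(-10639, 67)) = Mul(Add(Mul(79, -224), 63), Rational(-10639, 67)) = Mul(Add(-17696, 63), Rational(-10639, 67)) = Mul(-17633, Rational(-10639, 67)) = Rational(187597487, 67)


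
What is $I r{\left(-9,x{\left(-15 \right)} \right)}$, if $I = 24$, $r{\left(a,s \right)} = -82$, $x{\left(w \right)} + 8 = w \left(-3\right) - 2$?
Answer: $-1968$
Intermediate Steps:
$x{\left(w \right)} = -10 - 3 w$ ($x{\left(w \right)} = -8 + \left(w \left(-3\right) - 2\right) = -8 - \left(2 + 3 w\right) = -10 - 3 w$)
$I r{\left(-9,x{\left(-15 \right)} \right)} = 24 \left(-82\right) = -1968$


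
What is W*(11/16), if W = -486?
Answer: -2673/8 ≈ -334.13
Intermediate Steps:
W*(11/16) = -5346/16 = -486*11/16 = -2673/8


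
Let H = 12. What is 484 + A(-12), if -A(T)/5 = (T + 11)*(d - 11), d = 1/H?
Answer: 5153/12 ≈ 429.42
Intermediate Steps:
d = 1/12 ≈ 0.083333
A(T) = 7205/12 + 655*T/12 (A(T) = -5*(T + 11)*(1/12 - 11) = -5*(11 + T)*(-131)/12 = -5*(-1441/12 - 131*T/12) = 7205/12 + 655*T/12)
484 + A(-12) = 484 + (7205/12 + (655/12)*(-12)) = 484 + (7205/12 - 655) = 484 - 655/12 = 5153/12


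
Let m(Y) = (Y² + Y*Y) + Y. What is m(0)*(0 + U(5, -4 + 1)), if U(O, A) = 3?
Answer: 0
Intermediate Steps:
m(Y) = Y + 2*Y² (m(Y) = (Y² + Y²) + Y = 2*Y² + Y = Y + 2*Y²)
m(0)*(0 + U(5, -4 + 1)) = (0*(1 + 2*0))*(0 + 3) = (0*(1 + 0))*3 = (0*1)*3 = 0*3 = 0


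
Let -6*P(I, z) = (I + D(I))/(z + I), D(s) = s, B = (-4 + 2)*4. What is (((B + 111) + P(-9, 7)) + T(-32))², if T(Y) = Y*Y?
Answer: 5067001/4 ≈ 1.2668e+6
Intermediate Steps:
B = -8 (B = -2*4 = -8)
P(I, z) = -I/(3*(I + z)) (P(I, z) = -(I + I)/(6*(z + I)) = -2*I/(6*(I + z)) = -I/(3*(I + z)))
T(Y) = Y²
(((B + 111) + P(-9, 7)) + T(-32))² = (((-8 + 111) - 1*(-9)/(3*(-9) + 3*7)) + (-32)²)² = ((103 - 1*(-9)/(-27 + 21)) + 1024)² = ((103 - 1*(-9)/(-6)) + 1024)² = ((103 - 1*(-9)*(-⅙)) + 1024)² = ((103 - 3/2) + 1024)² = (203/2 + 1024)² = (2251/2)² = 5067001/4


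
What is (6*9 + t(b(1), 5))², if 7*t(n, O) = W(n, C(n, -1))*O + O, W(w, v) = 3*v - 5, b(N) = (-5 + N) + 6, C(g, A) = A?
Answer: 2401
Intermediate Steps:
b(N) = 1 + N
W(w, v) = -5 + 3*v
t(n, O) = -O (t(n, O) = ((-5 + 3*(-1))*O + O)/7 = ((-5 - 3)*O + O)/7 = (-8*O + O)/7 = (-7*O)/7 = -O)
(6*9 + t(b(1), 5))² = (6*9 - 1*5)² = (54 - 5)² = 49² = 2401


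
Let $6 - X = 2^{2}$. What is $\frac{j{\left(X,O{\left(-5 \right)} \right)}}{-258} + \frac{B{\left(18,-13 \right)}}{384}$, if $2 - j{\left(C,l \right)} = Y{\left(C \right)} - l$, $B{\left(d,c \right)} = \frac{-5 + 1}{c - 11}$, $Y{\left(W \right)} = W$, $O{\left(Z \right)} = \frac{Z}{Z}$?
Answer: $- \frac{341}{99072} \approx -0.0034419$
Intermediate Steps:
$O{\left(Z \right)} = 1$
$X = 2$ ($X = 6 - 2^{2} = 6 - 4 = 2$)
$B{\left(d,c \right)} = - \frac{4}{-11 + c}$
$j{\left(C,l \right)} = 2 + l - C$ ($j{\left(C,l \right)} = 2 - \left(C - l\right) = 2 + l - C$)
$\frac{j{\left(X,O{\left(-5 \right)} \right)}}{-258} + \frac{B{\left(18,-13 \right)}}{384} = \frac{2 + 1 - 2}{-258} + \frac{\left(-4\right) \frac{1}{-11 - 13}}{384} = \left(2 + 1 - 2\right) \left(- \frac{1}{258}\right) + - \frac{4}{-24} \cdot \frac{1}{384} = 1 \left(- \frac{1}{258}\right) + \left(-4\right) \left(- \frac{1}{24}\right) \frac{1}{384} = - \frac{1}{258} + \frac{1}{6} \cdot \frac{1}{384} = - \frac{1}{258} + \frac{1}{2304} = - \frac{341}{99072}$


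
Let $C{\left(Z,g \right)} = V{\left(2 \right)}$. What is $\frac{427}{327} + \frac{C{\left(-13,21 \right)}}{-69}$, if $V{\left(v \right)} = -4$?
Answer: $\frac{3419}{2507} \approx 1.3638$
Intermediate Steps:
$C{\left(Z,g \right)} = -4$
$\frac{427}{327} + \frac{C{\left(-13,21 \right)}}{-69} = \frac{427}{327} - \frac{4}{-69} = 427 \cdot \frac{1}{327} - - \frac{4}{69} = \frac{427}{327} + \frac{4}{69} = \frac{3419}{2507}$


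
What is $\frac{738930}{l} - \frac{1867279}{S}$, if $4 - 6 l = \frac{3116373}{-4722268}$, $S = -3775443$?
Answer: $\frac{61038458227916885}{64154674353} \approx 9.5143 \cdot 10^{5}$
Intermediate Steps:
$l = \frac{22005445}{28333608}$ ($l = \frac{2}{3} - \frac{3116373 \frac{1}{-4722268}}{6} = \frac{2}{3} - \frac{3116373 \left(- \frac{1}{4722268}\right)}{6} = \frac{2}{3} - - \frac{1038791}{9444536} = \frac{2}{3} + \frac{1038791}{9444536} = \frac{22005445}{28333608} \approx 0.77666$)
$\frac{738930}{l} - \frac{1867279}{S} = \frac{738930}{\frac{22005445}{28333608}} - \frac{1867279}{-3775443} = 738930 \cdot \frac{28333608}{22005445} - - \frac{50467}{102039} = \frac{4187310591888}{4401089} + \frac{50467}{102039} = \frac{61038458227916885}{64154674353}$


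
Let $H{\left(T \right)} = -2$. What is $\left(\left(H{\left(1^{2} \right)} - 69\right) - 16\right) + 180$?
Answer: $93$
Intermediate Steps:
$\left(\left(H{\left(1^{2} \right)} - 69\right) - 16\right) + 180 = \left(\left(-2 - 69\right) - 16\right) + 180 = \left(-71 - 16\right) + 180 = -87 + 180 = 93$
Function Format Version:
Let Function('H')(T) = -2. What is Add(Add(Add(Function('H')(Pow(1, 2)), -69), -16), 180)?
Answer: 93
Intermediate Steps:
Add(Add(Add(Function('H')(Pow(1, 2)), -69), -16), 180) = Add(Add(Add(-2, -69), -16), 180) = Add(Add(-71, -16), 180) = Add(-87, 180) = 93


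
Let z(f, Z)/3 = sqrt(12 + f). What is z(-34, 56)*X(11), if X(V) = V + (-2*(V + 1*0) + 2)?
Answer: -27*I*sqrt(22) ≈ -126.64*I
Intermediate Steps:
X(V) = 2 - V (X(V) = V + (-2*(V + 0) + 2) = V + (-2*V + 2) = V + (2 - 2*V) = 2 - V)
z(f, Z) = 3*sqrt(12 + f)
z(-34, 56)*X(11) = (3*sqrt(12 - 34))*(2 - 1*11) = (3*sqrt(-22))*(2 - 11) = (3*(I*sqrt(22)))*(-9) = (3*I*sqrt(22))*(-9) = -27*I*sqrt(22)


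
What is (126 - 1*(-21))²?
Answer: 21609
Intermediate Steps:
(126 - 1*(-21))² = (126 + 21)² = 147² = 21609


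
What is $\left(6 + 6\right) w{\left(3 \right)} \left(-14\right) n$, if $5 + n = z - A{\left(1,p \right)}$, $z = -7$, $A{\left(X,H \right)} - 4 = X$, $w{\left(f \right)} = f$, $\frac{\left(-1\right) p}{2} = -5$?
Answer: $8568$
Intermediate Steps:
$p = 10$ ($p = \left(-2\right) \left(-5\right) = 10$)
$A{\left(X,H \right)} = 4 + X$
$n = -17$ ($n = -5 - 12 = -17$)
$\left(6 + 6\right) w{\left(3 \right)} \left(-14\right) n = \left(6 + 6\right) 3 \left(-14\right) \left(-17\right) = 12 \cdot 3 \left(-14\right) \left(-17\right) = 36 \left(-14\right) \left(-17\right) = \left(-504\right) \left(-17\right) = 8568$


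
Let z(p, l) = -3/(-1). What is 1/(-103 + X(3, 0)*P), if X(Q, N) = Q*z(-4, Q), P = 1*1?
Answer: -1/94 ≈ -0.010638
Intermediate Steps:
P = 1
z(p, l) = 3 (z(p, l) = -3*(-1) = 3)
X(Q, N) = 3*Q (X(Q, N) = Q*3 = 3*Q)
1/(-103 + X(3, 0)*P) = 1/(-103 + (3*3)*1) = 1/(-103 + 9*1) = 1/(-103 + 9) = 1/(-94) = -1/94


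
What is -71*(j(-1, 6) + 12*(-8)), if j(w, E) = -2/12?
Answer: 40967/6 ≈ 6827.8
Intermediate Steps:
j(w, E) = -⅙ (j(w, E) = -2*1/12 = -⅙)
-71*(j(-1, 6) + 12*(-8)) = -71*(-⅙ + 12*(-8)) = -71*(-⅙ - 96) = -71*(-577/6) = 40967/6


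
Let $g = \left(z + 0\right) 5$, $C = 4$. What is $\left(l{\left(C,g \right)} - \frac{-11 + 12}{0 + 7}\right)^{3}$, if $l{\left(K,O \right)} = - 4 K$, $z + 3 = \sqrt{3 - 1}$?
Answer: $- \frac{1442897}{343} \approx -4206.7$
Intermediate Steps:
$z = -3 + \sqrt{2}$ ($z = -3 + \sqrt{3 - 1} = -3 + \sqrt{2} \approx -1.5858$)
$g = -15 + 5 \sqrt{2}$ ($g = \left(\left(-3 + \sqrt{2}\right) + 0\right) 5 = \left(-3 + \sqrt{2}\right) 5 = -15 + 5 \sqrt{2} \approx -7.9289$)
$\left(l{\left(C,g \right)} - \frac{-11 + 12}{0 + 7}\right)^{3} = \left(\left(-4\right) 4 - \frac{-11 + 12}{0 + 7}\right)^{3} = \left(-16 - 1 \cdot \frac{1}{7}\right)^{3} = \left(-16 - \frac{1}{7}\right)^{3} = \left(- \frac{113}{7}\right)^{3} = - \frac{1442897}{343}$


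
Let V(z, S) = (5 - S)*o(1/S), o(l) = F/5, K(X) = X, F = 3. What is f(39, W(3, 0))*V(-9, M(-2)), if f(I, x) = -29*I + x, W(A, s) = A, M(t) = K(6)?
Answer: 3384/5 ≈ 676.80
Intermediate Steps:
M(t) = 6
o(l) = ⅗ (o(l) = 3/5 = 3*(⅕) = ⅗)
f(I, x) = x - 29*I
V(z, S) = 3 - 3*S/5 (V(z, S) = (5 - S)*(⅗) = 3 - 3*S/5)
f(39, W(3, 0))*V(-9, M(-2)) = (3 - 29*39)*(3 - ⅗*6) = (3 - 1131)*(3 - 18/5) = -1128*(-⅗) = 3384/5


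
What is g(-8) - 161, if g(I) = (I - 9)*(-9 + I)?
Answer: 128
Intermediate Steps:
g(I) = (-9 + I)² (g(I) = (-9 + I)*(-9 + I) = (-9 + I)²)
g(-8) - 161 = (-9 - 8)² - 161 = (-17)² - 161 = 289 - 161 = 128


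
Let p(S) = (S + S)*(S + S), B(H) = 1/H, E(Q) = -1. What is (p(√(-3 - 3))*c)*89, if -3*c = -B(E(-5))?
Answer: 712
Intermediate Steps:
B(H) = 1/H
p(S) = 4*S² (p(S) = (2*S)*(2*S) = 4*S²)
c = -⅓ (c = -(-1)/(3*(-1)) = -(-1)*(-1)/3 = -⅓*1 = -⅓ ≈ -0.33333)
(p(√(-3 - 3))*c)*89 = ((4*(√(-3 - 3))²)*(-⅓))*89 = ((4*(√(-6))²)*(-⅓))*89 = ((4*(I*√6)²)*(-⅓))*89 = ((4*(-6))*(-⅓))*89 = -24*(-⅓)*89 = 8*89 = 712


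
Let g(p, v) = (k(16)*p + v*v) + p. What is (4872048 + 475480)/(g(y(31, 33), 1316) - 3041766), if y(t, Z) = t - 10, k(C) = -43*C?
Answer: -5347528/1324337 ≈ -4.0379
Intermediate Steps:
y(t, Z) = -10 + t
g(p, v) = v² - 687*p (g(p, v) = ((-43*16)*p + v*v) + p = (-688*p + v²) + p = (v² - 688*p) + p = v² - 687*p)
(4872048 + 475480)/(g(y(31, 33), 1316) - 3041766) = (4872048 + 475480)/((1316² - 687*(-10 + 31)) - 3041766) = 5347528/((1731856 - 687*21) - 3041766) = 5347528/((1731856 - 14427) - 3041766) = 5347528/(1717429 - 3041766) = 5347528/(-1324337) = 5347528*(-1/1324337) = -5347528/1324337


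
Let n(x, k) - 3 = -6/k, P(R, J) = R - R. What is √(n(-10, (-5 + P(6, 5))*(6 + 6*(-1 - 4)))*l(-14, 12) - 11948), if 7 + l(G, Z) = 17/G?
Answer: I*√9386230/28 ≈ 109.42*I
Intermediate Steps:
l(G, Z) = -7 + 17/G
P(R, J) = 0
n(x, k) = 3 - 6/k
√(n(-10, (-5 + P(6, 5))*(6 + 6*(-1 - 4)))*l(-14, 12) - 11948) = √((3 - 6*1/((-5 + 0)*(6 + 6*(-1 - 4))))*(-7 + 17/(-14)) - 11948) = √((3 - 6*(-1/(5*(6 + 6*(-5)))))*(-7 + 17*(-1/14)) - 11948) = √((3 - 6*(-1/(5*(6 - 30))))*(-7 - 17/14) - 11948) = √((3 - 6/((-5*(-24))))*(-115/14) - 11948) = √((3 - 6/120)*(-115/14) - 11948) = √((3 - 6*1/120)*(-115/14) - 11948) = √((3 - 1/20)*(-115/14) - 11948) = √((59/20)*(-115/14) - 11948) = √(-1357/56 - 11948) = √(-670445/56) = I*√9386230/28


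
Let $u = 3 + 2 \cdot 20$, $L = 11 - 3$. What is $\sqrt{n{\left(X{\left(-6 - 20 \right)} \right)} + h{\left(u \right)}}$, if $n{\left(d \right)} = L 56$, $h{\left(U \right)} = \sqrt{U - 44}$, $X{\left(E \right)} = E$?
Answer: $\sqrt{448 + i} \approx 21.166 + 0.0236 i$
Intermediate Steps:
$L = 8$
$u = 43$ ($u = 3 + 40 = 43$)
$h{\left(U \right)} = \sqrt{-44 + U}$
$n{\left(d \right)} = 448$ ($n{\left(d \right)} = 8 \cdot 56 = 448$)
$\sqrt{n{\left(X{\left(-6 - 20 \right)} \right)} + h{\left(u \right)}} = \sqrt{448 + \sqrt{-44 + 43}} = \sqrt{448 + \sqrt{-1}} = \sqrt{448 + i}$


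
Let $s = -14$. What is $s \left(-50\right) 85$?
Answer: $59500$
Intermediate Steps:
$s \left(-50\right) 85 = \left(-14\right) \left(-50\right) 85 = 700 \cdot 85 = 59500$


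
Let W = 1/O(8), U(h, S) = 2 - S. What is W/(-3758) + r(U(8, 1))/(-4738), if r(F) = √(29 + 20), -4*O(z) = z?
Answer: -23937/17805404 ≈ -0.0013444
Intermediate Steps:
O(z) = -z/4
r(F) = 7 (r(F) = √49 = 7)
W = -½ (W = 1/(-¼*8) = 1/(-2) = -½ ≈ -0.50000)
W/(-3758) + r(U(8, 1))/(-4738) = -½/(-3758) + 7/(-4738) = -½*(-1/3758) + 7*(-1/4738) = 1/7516 - 7/4738 = -23937/17805404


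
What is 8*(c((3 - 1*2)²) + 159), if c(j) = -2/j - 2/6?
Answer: 3760/3 ≈ 1253.3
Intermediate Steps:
c(j) = -⅓ - 2/j (c(j) = -2/j - 2*⅙ = -2/j - ⅓ = -⅓ - 2/j)
8*(c((3 - 1*2)²) + 159) = 8*((-6 - (3 - 1*2)²)/(3*((3 - 1*2)²)) + 159) = 8*((-6 - (3 - 2)²)/(3*((3 - 2)²)) + 159) = 8*((-6 - 1*1²)/(3*(1²)) + 159) = 8*((⅓)*(-6 - 1*1)/1 + 159) = 8*((⅓)*1*(-6 - 1) + 159) = 8*((⅓)*1*(-7) + 159) = 8*(-7/3 + 159) = 8*(470/3) = 3760/3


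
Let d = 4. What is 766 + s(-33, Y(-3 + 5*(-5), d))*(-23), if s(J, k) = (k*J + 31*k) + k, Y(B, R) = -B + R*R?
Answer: 1778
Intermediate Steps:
Y(B, R) = R² - B (Y(B, R) = -B + R² = R² - B)
s(J, k) = 32*k + J*k (s(J, k) = (J*k + 31*k) + k = (31*k + J*k) + k = 32*k + J*k)
766 + s(-33, Y(-3 + 5*(-5), d))*(-23) = 766 + ((4² - (-3 + 5*(-5)))*(32 - 33))*(-23) = 766 + ((16 - (-3 - 25))*(-1))*(-23) = 766 + ((16 - 1*(-28))*(-1))*(-23) = 766 + ((16 + 28)*(-1))*(-23) = 766 + (44*(-1))*(-23) = 766 - 44*(-23) = 766 + 1012 = 1778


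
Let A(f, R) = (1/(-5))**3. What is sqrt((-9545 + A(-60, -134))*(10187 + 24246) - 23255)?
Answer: I*sqrt(205429072165)/25 ≈ 18130.0*I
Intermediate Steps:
A(f, R) = -1/125 (A(f, R) = (-1/5)**3 = -1/125)
sqrt((-9545 + A(-60, -134))*(10187 + 24246) - 23255) = sqrt((-9545 - 1/125)*(10187 + 24246) - 23255) = sqrt(-1193126/125*34433 - 23255) = sqrt(-41082907558/125 - 23255) = sqrt(-41085814433/125) = I*sqrt(205429072165)/25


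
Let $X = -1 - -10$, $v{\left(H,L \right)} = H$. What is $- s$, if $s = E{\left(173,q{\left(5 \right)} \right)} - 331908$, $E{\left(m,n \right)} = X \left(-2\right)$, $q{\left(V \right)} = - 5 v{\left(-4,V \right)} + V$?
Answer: $331926$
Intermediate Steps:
$X = 9$ ($X = -1 + 10 = 9$)
$q{\left(V \right)} = 20 + V$ ($q{\left(V \right)} = \left(-5\right) \left(-4\right) + V = 20 + V$)
$E{\left(m,n \right)} = -18$ ($E{\left(m,n \right)} = 9 \left(-2\right) = -18$)
$s = -331926$ ($s = -18 - 331908 = -331926$)
$- s = \left(-1\right) \left(-331926\right) = 331926$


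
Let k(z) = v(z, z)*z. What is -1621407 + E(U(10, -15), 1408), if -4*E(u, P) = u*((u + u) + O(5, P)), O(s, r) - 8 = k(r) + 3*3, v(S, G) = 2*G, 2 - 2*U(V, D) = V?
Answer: 2343530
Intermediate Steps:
U(V, D) = 1 - V/2
k(z) = 2*z² (k(z) = (2*z)*z = 2*z²)
O(s, r) = 17 + 2*r² (O(s, r) = 8 + (2*r² + 3*3) = 8 + (2*r² + 9) = 8 + (9 + 2*r²) = 17 + 2*r²)
E(u, P) = -u*(17 + 2*u + 2*P²)/4 (E(u, P) = -u*((u + u) + (17 + 2*P²))/4 = -u*(2*u + (17 + 2*P²))/4 = -u*(17 + 2*u + 2*P²)/4)
-1621407 + E(U(10, -15), 1408) = -1621407 - (1 - ½*10)*(17 + 2*(1 - ½*10) + 2*1408²)/4 = -1621407 - (1 - 5)*(17 + 2*(1 - 5) + 2*1982464)/4 = -1621407 - ¼*(-4)*(17 + 2*(-4) + 3964928) = -1621407 - ¼*(-4)*(17 - 8 + 3964928) = -1621407 - ¼*(-4)*3964937 = -1621407 + 3964937 = 2343530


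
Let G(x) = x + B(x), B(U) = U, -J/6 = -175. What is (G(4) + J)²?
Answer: 1119364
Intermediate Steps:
J = 1050 (J = -6*(-175) = 1050)
G(x) = 2*x (G(x) = x + x = 2*x)
(G(4) + J)² = (2*4 + 1050)² = (8 + 1050)² = 1058² = 1119364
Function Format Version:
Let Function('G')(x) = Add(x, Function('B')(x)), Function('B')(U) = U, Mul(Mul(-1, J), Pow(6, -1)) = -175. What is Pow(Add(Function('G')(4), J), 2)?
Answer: 1119364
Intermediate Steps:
J = 1050 (J = Mul(-6, -175) = 1050)
Function('G')(x) = Mul(2, x) (Function('G')(x) = Add(x, x) = Mul(2, x))
Pow(Add(Function('G')(4), J), 2) = Pow(Add(Mul(2, 4), 1050), 2) = Pow(Add(8, 1050), 2) = Pow(1058, 2) = 1119364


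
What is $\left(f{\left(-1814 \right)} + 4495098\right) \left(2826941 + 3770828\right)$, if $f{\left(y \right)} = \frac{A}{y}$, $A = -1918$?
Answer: $\frac{26899466067640805}{907} \approx 2.9658 \cdot 10^{13}$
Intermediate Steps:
$f{\left(y \right)} = - \frac{1918}{y}$
$\left(f{\left(-1814 \right)} + 4495098\right) \left(2826941 + 3770828\right) = \left(- \frac{1918}{-1814} + 4495098\right) \left(2826941 + 3770828\right) = \left(\left(-1918\right) \left(- \frac{1}{1814}\right) + 4495098\right) 6597769 = \left(\frac{959}{907} + 4495098\right) 6597769 = \frac{4077054845}{907} \cdot 6597769 = \frac{26899466067640805}{907}$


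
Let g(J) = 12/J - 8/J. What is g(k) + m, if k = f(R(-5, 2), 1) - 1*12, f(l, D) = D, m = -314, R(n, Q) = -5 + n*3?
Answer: -3458/11 ≈ -314.36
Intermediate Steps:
R(n, Q) = -5 + 3*n
k = -11 (k = 1 - 1*12 = 1 - 12 = -11)
g(J) = 4/J
g(k) + m = 4/(-11) - 314 = 4*(-1/11) - 314 = -4/11 - 314 = -3458/11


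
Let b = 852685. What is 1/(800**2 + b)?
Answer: 1/1492685 ≈ 6.6993e-7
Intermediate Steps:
1/(800**2 + b) = 1/(800**2 + 852685) = 1/(640000 + 852685) = 1/1492685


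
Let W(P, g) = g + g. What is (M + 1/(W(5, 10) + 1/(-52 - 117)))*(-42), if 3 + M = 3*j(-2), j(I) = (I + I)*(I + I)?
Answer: -6393408/3379 ≈ -1892.1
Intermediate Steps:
j(I) = 4*I**2 (j(I) = (2*I)*(2*I) = 4*I**2)
W(P, g) = 2*g
M = 45 (M = -3 + 3*(4*(-2)**2) = -3 + 3*(4*4) = -3 + 3*16 = -3 + 48 = 45)
(M + 1/(W(5, 10) + 1/(-52 - 117)))*(-42) = (45 + 1/(2*10 + 1/(-52 - 117)))*(-42) = (45 + 1/(20 + 1/(-169)))*(-42) = (45 + 1/(20 - 1/169))*(-42) = (45 + 1/(3379/169))*(-42) = (45 + 169/3379)*(-42) = (152224/3379)*(-42) = -6393408/3379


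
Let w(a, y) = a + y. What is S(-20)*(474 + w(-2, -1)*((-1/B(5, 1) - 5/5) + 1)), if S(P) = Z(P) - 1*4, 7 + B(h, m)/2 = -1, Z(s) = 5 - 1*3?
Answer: -7581/8 ≈ -947.63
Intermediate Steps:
Z(s) = 2 (Z(s) = 5 - 3 = 2)
B(h, m) = -16 (B(h, m) = -14 + 2*(-1) = -14 - 2 = -16)
S(P) = -2 (S(P) = 2 - 1*4 = 2 - 4 = -2)
S(-20)*(474 + w(-2, -1)*((-1/B(5, 1) - 5/5) + 1)) = -2*(474 + (-2 - 1)*((-1/(-16) - 5/5) + 1)) = -2*(474 - 3*((-1*(-1/16) - 5*⅕) + 1)) = -2*(474 - 3*((1/16 - 1) + 1)) = -2*(474 - 3*(-15/16 + 1)) = -2*(474 - 3*1/16) = -2*(474 - 3/16) = -2*7581/16 = -7581/8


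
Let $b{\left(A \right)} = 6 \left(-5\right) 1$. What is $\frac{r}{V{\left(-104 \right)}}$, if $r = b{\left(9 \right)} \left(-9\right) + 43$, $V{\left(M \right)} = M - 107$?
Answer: $- \frac{313}{211} \approx -1.4834$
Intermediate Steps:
$b{\left(A \right)} = -30$ ($b{\left(A \right)} = \left(-30\right) 1 = -30$)
$V{\left(M \right)} = -107 + M$
$r = 313$ ($r = \left(-30\right) \left(-9\right) + 43 = 270 + 43 = 313$)
$\frac{r}{V{\left(-104 \right)}} = \frac{313}{-107 - 104} = \frac{313}{-211} = 313 \left(- \frac{1}{211}\right) = - \frac{313}{211}$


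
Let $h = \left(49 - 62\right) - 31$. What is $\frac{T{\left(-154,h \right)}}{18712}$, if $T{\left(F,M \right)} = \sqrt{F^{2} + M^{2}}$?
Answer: $\frac{11 \sqrt{53}}{9356} \approx 0.0085593$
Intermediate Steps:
$h = -44$ ($h = -13 - 31 = -44$)
$\frac{T{\left(-154,h \right)}}{18712} = \frac{\sqrt{\left(-154\right)^{2} + \left(-44\right)^{2}}}{18712} = \sqrt{23716 + 1936} \cdot \frac{1}{18712} = \sqrt{25652} \cdot \frac{1}{18712} = 22 \sqrt{53} \cdot \frac{1}{18712} = \frac{11 \sqrt{53}}{9356}$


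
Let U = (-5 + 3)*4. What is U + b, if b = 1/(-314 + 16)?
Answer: -2385/298 ≈ -8.0034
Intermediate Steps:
U = -8 (U = -2*4 = -8)
b = -1/298 (b = 1/(-298) = -1/298 ≈ -0.0033557)
U + b = -8 - 1/298 = -2385/298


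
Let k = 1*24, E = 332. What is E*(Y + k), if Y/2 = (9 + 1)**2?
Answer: 74368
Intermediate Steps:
Y = 200 (Y = 2*(9 + 1)**2 = 2*10**2 = 2*100 = 200)
k = 24
E*(Y + k) = 332*(200 + 24) = 332*224 = 74368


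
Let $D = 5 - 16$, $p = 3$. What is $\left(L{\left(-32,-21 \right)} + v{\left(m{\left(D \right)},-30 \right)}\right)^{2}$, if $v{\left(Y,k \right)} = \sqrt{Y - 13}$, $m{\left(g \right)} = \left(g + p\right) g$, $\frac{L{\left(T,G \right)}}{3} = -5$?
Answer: $300 - 150 \sqrt{3} \approx 40.192$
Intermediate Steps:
$L{\left(T,G \right)} = -15$ ($L{\left(T,G \right)} = 3 \left(-5\right) = -15$)
$D = -11$ ($D = 5 - 16 = -11$)
$m{\left(g \right)} = g \left(3 + g\right)$ ($m{\left(g \right)} = \left(g + 3\right) g = \left(3 + g\right) g = g \left(3 + g\right)$)
$v{\left(Y,k \right)} = \sqrt{-13 + Y}$
$\left(L{\left(-32,-21 \right)} + v{\left(m{\left(D \right)},-30 \right)}\right)^{2} = \left(-15 + \sqrt{-13 - 11 \left(3 - 11\right)}\right)^{2} = \left(-15 + \sqrt{-13 - -88}\right)^{2} = \left(-15 + \sqrt{-13 + 88}\right)^{2} = \left(-15 + \sqrt{75}\right)^{2} = \left(-15 + 5 \sqrt{3}\right)^{2}$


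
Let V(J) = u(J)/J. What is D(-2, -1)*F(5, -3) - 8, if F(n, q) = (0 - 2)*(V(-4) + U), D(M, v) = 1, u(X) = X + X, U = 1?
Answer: -14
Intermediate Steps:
u(X) = 2*X
V(J) = 2 (V(J) = (2*J)/J = 2)
F(n, q) = -6 (F(n, q) = (0 - 2)*(2 + 1) = -2*3 = -6)
D(-2, -1)*F(5, -3) - 8 = 1*(-6) - 8 = -6 - 8 = -14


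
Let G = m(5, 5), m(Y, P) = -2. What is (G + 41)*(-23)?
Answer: -897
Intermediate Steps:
G = -2
(G + 41)*(-23) = (-2 + 41)*(-23) = 39*(-23) = -897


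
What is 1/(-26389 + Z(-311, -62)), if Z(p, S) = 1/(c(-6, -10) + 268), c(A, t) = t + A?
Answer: -252/6650027 ≈ -3.7895e-5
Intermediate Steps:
c(A, t) = A + t
Z(p, S) = 1/252 (Z(p, S) = 1/((-6 - 10) + 268) = 1/(-16 + 268) = 1/252)
1/(-26389 + Z(-311, -62)) = 1/(-26389 + 1/252) = 1/(-6650027/252) = -252/6650027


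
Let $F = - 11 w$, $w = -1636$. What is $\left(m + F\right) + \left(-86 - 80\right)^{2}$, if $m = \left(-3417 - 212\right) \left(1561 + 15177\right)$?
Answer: $-60696650$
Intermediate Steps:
$m = -60742202$ ($m = \left(-3629\right) 16738 = -60742202$)
$F = 17996$ ($F = \left(-11\right) \left(-1636\right) = 17996$)
$\left(m + F\right) + \left(-86 - 80\right)^{2} = \left(-60742202 + 17996\right) + \left(-86 - 80\right)^{2} = -60724206 + \left(-166\right)^{2} = -60724206 + 27556 = -60696650$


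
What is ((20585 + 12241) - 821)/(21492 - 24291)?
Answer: -32005/2799 ≈ -11.434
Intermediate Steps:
((20585 + 12241) - 821)/(21492 - 24291) = (32826 - 821)/(-2799) = 32005*(-1/2799) = -32005/2799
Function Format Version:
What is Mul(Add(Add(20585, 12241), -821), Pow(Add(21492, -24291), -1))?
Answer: Rational(-32005, 2799) ≈ -11.434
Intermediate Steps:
Mul(Add(Add(20585, 12241), -821), Pow(Add(21492, -24291), -1)) = Mul(Add(32826, -821), Pow(-2799, -1)) = Mul(32005, Rational(-1, 2799)) = Rational(-32005, 2799)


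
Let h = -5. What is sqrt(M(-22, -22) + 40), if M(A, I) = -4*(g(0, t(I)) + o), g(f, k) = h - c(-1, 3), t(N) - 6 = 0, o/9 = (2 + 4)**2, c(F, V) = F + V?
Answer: 2*I*sqrt(307) ≈ 35.043*I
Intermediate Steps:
o = 324 (o = 9*(2 + 4)**2 = 9*6**2 = 9*36 = 324)
t(N) = 6 (t(N) = 6 + 0 = 6)
g(f, k) = -7 (g(f, k) = -5 - (-1 + 3) = -5 - 1*2 = -5 - 2 = -7)
M(A, I) = -1268 (M(A, I) = -4*(-7 + 324) = -4*317 = -1268)
sqrt(M(-22, -22) + 40) = sqrt(-1268 + 40) = sqrt(-1228) = 2*I*sqrt(307)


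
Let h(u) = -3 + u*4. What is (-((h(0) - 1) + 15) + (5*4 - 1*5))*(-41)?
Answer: -164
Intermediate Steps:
h(u) = -3 + 4*u
(-((h(0) - 1) + 15) + (5*4 - 1*5))*(-41) = (-(((-3 + 4*0) - 1) + 15) + (5*4 - 1*5))*(-41) = (-(((-3 + 0) - 1) + 15) + (20 - 5))*(-41) = (-((-3 - 1) + 15) + 15)*(-41) = (-(-4 + 15) + 15)*(-41) = (-1*11 + 15)*(-41) = (-11 + 15)*(-41) = 4*(-41) = -164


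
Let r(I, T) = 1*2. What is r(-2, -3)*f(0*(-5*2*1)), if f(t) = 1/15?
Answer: 2/15 ≈ 0.13333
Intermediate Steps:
r(I, T) = 2
f(t) = 1/15
r(-2, -3)*f(0*(-5*2*1)) = 2*(1/15) = 2/15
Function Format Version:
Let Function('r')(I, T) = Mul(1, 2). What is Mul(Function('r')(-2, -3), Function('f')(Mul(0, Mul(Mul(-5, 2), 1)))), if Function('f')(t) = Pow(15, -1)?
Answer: Rational(2, 15) ≈ 0.13333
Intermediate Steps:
Function('r')(I, T) = 2
Function('f')(t) = Rational(1, 15)
Mul(Function('r')(-2, -3), Function('f')(Mul(0, Mul(Mul(-5, 2), 1)))) = Mul(2, Rational(1, 15)) = Rational(2, 15)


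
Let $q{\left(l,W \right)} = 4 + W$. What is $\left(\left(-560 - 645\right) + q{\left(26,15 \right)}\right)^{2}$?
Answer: $1406596$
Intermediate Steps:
$\left(\left(-560 - 645\right) + q{\left(26,15 \right)}\right)^{2} = \left(\left(-560 - 645\right) + \left(4 + 15\right)\right)^{2} = \left(-1205 + 19\right)^{2} = \left(-1186\right)^{2} = 1406596$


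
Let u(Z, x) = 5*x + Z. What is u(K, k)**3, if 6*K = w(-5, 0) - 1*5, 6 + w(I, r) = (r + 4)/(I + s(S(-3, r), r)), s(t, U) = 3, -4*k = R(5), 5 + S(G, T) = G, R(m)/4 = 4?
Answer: -2352637/216 ≈ -10892.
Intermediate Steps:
R(m) = 16 (R(m) = 4*4 = 16)
S(G, T) = -5 + G
k = -4 (k = -1/4*16 = -4)
w(I, r) = -6 + (4 + r)/(3 + I) (w(I, r) = -6 + (r + 4)/(I + 3) = -6 + (4 + r)/(3 + I))
K = -13/6 (K = ((-14 + 0 - 6*(-5))/(3 - 5) - 1*5)/6 = ((-14 + 0 + 30)/(-2) - 5)/6 = (-1/2*16 - 5)/6 = (-8 - 5)/6 = (1/6)*(-13) = -13/6 ≈ -2.1667)
u(Z, x) = Z + 5*x
u(K, k)**3 = (-13/6 + 5*(-4))**3 = (-13/6 - 20)**3 = (-133/6)**3 = -2352637/216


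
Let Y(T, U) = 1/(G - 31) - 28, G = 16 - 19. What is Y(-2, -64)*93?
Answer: -88629/34 ≈ -2606.7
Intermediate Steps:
G = -3
Y(T, U) = -953/34 (Y(T, U) = 1/(-3 - 31) - 28 = 1/(-34) - 28 = -1/34 - 28 = -953/34)
Y(-2, -64)*93 = -953/34*93 = -88629/34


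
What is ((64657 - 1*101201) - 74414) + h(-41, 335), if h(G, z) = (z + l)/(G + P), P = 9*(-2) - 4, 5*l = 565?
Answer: -998686/9 ≈ -1.1097e+5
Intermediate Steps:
l = 113 (l = (⅕)*565 = 113)
P = -22 (P = -18 - 4 = -22)
h(G, z) = (113 + z)/(-22 + G) (h(G, z) = (z + 113)/(G - 22) = (113 + z)/(-22 + G))
((64657 - 1*101201) - 74414) + h(-41, 335) = ((64657 - 1*101201) - 74414) + (113 + 335)/(-22 - 41) = ((64657 - 101201) - 74414) + 448/(-63) = (-36544 - 74414) - 1/63*448 = -110958 - 64/9 = -998686/9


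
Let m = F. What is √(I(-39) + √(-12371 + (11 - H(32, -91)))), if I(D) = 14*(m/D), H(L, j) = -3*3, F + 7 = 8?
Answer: √(-546 + 1521*I*√12351)/39 ≈ 7.4423 + 7.4664*I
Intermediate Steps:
F = 1 (F = -7 + 8 = 1)
m = 1
H(L, j) = -9
I(D) = 14/D (I(D) = 14*(1/D) = 14/D)
√(I(-39) + √(-12371 + (11 - H(32, -91)))) = √(14/(-39) + √(-12371 + (11 - 1*(-9)))) = √(14*(-1/39) + √(-12371 + (11 + 9))) = √(-14/39 + √(-12371 + 20)) = √(-14/39 + √(-12351)) = √(-14/39 + I*√12351)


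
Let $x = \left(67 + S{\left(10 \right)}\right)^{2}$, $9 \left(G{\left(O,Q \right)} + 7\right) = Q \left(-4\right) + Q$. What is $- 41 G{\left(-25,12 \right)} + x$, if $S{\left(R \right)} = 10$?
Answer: $6380$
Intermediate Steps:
$G{\left(O,Q \right)} = -7 - \frac{Q}{3}$ ($G{\left(O,Q \right)} = -7 + \frac{Q \left(-4\right) + Q}{9} = -7 + \frac{- 4 Q + Q}{9} = -7 + \frac{\left(-3\right) Q}{9} = -7 - \frac{Q}{3}$)
$x = 5929$ ($x = \left(67 + 10\right)^{2} = 77^{2} = 5929$)
$- 41 G{\left(-25,12 \right)} + x = - 41 \left(-7 - 4\right) + 5929 = \left(-41\right) \left(-11\right) + 5929 = 451 + 5929 = 6380$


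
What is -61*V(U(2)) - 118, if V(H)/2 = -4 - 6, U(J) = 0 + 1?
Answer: 1102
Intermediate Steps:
U(J) = 1
V(H) = -20 (V(H) = 2*(-4 - 6) = 2*(-10) = -20)
-61*V(U(2)) - 118 = -61*(-20) - 118 = 1220 - 118 = 1102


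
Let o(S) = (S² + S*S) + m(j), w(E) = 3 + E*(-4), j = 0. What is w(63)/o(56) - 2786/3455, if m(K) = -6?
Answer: -18317371/21649030 ≈ -0.84611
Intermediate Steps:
w(E) = 3 - 4*E
o(S) = -6 + 2*S² (o(S) = (S² + S*S) - 6 = (S² + S²) - 6 = 2*S² - 6 = -6 + 2*S²)
w(63)/o(56) - 2786/3455 = (3 - 4*63)/(-6 + 2*56²) - 2786/3455 = (3 - 252)/(-6 + 2*3136) - 2786*1/3455 = -249/(-6 + 6272) - 2786/3455 = -249/6266 - 2786/3455 = -18317371/21649030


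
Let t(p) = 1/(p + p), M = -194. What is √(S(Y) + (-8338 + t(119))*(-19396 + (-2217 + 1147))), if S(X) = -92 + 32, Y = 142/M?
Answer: √2416508971401/119 ≈ 13063.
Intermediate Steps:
t(p) = 1/(2*p)
Y = -71/97 (Y = 142/(-194) = 142*(-1/194) = -71/97 ≈ -0.73196)
S(X) = -60
√(S(Y) + (-8338 + t(119))*(-19396 + (-2217 + 1147))) = √(-60 + (-8338 + (½)/119)*(-19396 + (-2217 + 1147))) = √(-60 + (-8338 + (½)*(1/119))*(-19396 - 1070)) = √(-60 + (-8338 + 1/238)*(-20466)) = √(-60 - 1984443/238*(-20466)) = √(-60 + 20306805219/119) = √(20306798079/119) = √2416508971401/119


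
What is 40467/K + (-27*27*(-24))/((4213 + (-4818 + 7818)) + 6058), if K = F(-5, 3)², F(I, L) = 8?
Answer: 538157301/849344 ≈ 633.62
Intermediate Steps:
K = 64 (K = 8² = 64)
40467/K + (-27*27*(-24))/((4213 + (-4818 + 7818)) + 6058) = 40467/64 + (-27*27*(-24))/((4213 + (-4818 + 7818)) + 6058) = 40467*(1/64) + (-729*(-24))/((4213 + 3000) + 6058) = 40467/64 + 17496/(7213 + 6058) = 40467/64 + 17496/13271 = 538157301/849344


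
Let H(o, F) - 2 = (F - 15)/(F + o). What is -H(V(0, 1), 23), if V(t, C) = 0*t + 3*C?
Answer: -30/13 ≈ -2.3077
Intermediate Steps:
V(t, C) = 3*C (V(t, C) = 0 + 3*C = 3*C)
H(o, F) = 2 + (-15 + F)/(F + o) (H(o, F) = 2 + (F - 15)/(F + o) = 2 + (-15 + F)/(F + o))
-H(V(0, 1), 23) = -(-15 + 2*(3*1) + 3*23)/(23 + 3*1) = -(-15 + 2*3 + 69)/(23 + 3) = -(-15 + 6 + 69)/26 = -60/26 = -1*30/13 = -30/13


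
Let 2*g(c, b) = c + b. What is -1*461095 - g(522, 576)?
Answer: -461644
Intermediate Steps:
g(c, b) = b/2 + c/2 (g(c, b) = (c + b)/2 = (b + c)/2 = b/2 + c/2)
-1*461095 - g(522, 576) = -1*461095 - ((1/2)*576 + (1/2)*522) = -461095 - (288 + 261) = -461095 - 1*549 = -461095 - 549 = -461644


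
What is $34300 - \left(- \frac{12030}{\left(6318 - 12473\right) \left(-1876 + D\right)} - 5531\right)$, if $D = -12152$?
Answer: $\frac{114636725219}{2878078} \approx 39831.0$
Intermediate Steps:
$34300 - \left(- \frac{12030}{\left(6318 - 12473\right) \left(-1876 + D\right)} - 5531\right) = 34300 - \left(- \frac{12030}{\left(6318 - 12473\right) \left(-1876 - 12152\right)} - 5531\right) = 34300 - \left(- \frac{12030}{\left(-6155\right) \left(-14028\right)} - 5531\right) = 34300 - \left(- \frac{12030}{86342340} - 5531\right) = 34300 - \left(\left(-12030\right) \frac{1}{86342340} - 5531\right) = 34300 - \left(- \frac{401}{2878078} - 5531\right) = 34300 - - \frac{15918649819}{2878078} = 34300 + \frac{15918649819}{2878078} = \frac{114636725219}{2878078}$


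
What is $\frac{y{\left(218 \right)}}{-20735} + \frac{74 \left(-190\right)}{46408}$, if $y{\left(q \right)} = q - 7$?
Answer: $- \frac{75331547}{240567470} \approx -0.31314$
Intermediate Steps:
$y{\left(q \right)} = -7 + q$
$\frac{y{\left(218 \right)}}{-20735} + \frac{74 \left(-190\right)}{46408} = \frac{-7 + 218}{-20735} + \frac{74 \left(-190\right)}{46408} = 211 \left(- \frac{1}{20735}\right) - \frac{3515}{11602} = - \frac{211}{20735} - \frac{3515}{11602} = - \frac{75331547}{240567470}$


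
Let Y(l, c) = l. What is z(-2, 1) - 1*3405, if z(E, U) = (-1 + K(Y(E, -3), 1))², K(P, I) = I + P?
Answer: -3401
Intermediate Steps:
z(E, U) = E² (z(E, U) = (-1 + (1 + E))² = E²)
z(-2, 1) - 1*3405 = (-2)² - 1*3405 = 4 - 3405 = -3401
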